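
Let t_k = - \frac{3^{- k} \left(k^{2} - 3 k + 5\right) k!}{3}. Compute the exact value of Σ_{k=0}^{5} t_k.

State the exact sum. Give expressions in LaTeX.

r(k) = (k**3 + 2*k + 3)/(3*(k**2 - 3*k + 5)) after simplifying.
A = k/3 + 1/3, B = 1, C = k**2 - 3*k + 5.
f must satisfy (k/3 + 1/3)·f(k+1) − (1)·f(k) = k**2 - 3*k + 5.
d = 1 from the (1,0,2) case.
Solve for f: f(k) = 3*(k - 2) (degree 1 ≤ 1).
Get s_k = R·t_k = -(k - 2)*factorial(k)/3**k with R(k) = B(k−1)f(k)/C(k) = 3*(k - 2)/(k**2 - 3*k + 5).
s_(k+1) − s_k = -(k**2 - 3*k + 5)*factorial(k)/(3*3**k) = t_k.
Σ_(k=0)^(5) t_k = s_(6) − s_(0) = -320/81 − (2) = -482/81.

Σ = -482/81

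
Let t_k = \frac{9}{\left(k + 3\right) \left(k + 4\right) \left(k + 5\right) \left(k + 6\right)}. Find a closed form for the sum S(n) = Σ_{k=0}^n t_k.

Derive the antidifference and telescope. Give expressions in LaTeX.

S(n) = \frac{n^{3} + 15 n^{2} + 74 n + 60}{20 \left(n^{3} + 15 n^{2} + 74 n + 120\right)}

Compute t_(k+1)/t_k: get (k + 3)/(k + 7).
Factor: A=k + 3; B=k + 7; C=1.
Key eq: (k + 3)·f(k+1) = (k + 6)·f(k) + (1).
Bound: deg f ≤ 3.
Coefficient equations give f(k) = k*(k**2 + 12*k + 47)/180.
Certificate R = B(k−1)f/C = k*(k + 6)*(k**2 + 12*k + 47)/180 gives s_k = k*(k**2 + 12*k + 47)/(20*(k + 3)*(k + 4)*(k + 5)).
Verify: 9/(k**4 + 18*k**3 + 119*k**2 + 342*k + 360) matches t_k.
Telescope: S(n) = s_(n+1) − s_(0) = (n**3 + 15*n**2 + 74*n + 60)/(20*(n**3 + 15*n**2 + 74*n + 120)) − (0) = (n**3 + 15*n**2 + 74*n + 60)/(20*(n**3 + 15*n**2 + 74*n + 120)).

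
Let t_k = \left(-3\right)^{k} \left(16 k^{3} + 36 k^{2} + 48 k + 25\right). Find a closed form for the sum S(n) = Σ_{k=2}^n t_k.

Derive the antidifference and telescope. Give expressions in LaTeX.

S(n) = 12 \left(-3\right)^{n} n^{3} + 36 \left(-3\right)^{n} n^{2} + 45 \left(-3\right)^{n} n + 24 \left(-3\right)^{n} + 351

Compute t_(k+1)/t_k: get 3*(-16*k**3 - 84*k**2 - 168*k - 125)/(16*k**3 + 36*k**2 + 48*k + 25).
Gosper form: A/B · C(k+1)/C(k) with A=-3, B=1, C=k**3 + 9*k**2/4 + 3*k + 25/16.
Need (-3)·f(k+1) − (1)·f(k) = k**3 + 9*k**2/4 + 3*k + 25/16.
Bound: deg f ≤ 3.
Solving with deg f ≤ 3: f(k) = -(4*k**3 + 3*k + 1)/16.
R(k) = B(k−1)·f(k)/C(k) = -(4*k**3 + 3*k + 1)/(16*k**3 + 36*k**2 + 48*k + 25); s_k = R·t_k = (-3)**k*(-4*k**3 - 3*k - 1).
Verify: (-3)**k*(16*k**3 + 36*k**2 + 48*k + 25) matches t_k.
Telescope: S(n) = s_(n+1) − s_(2) = 3*(-3)**n*(4*n**3 + 12*n**2 + 15*n + 8) − (-351) = 12*(-3)**n*n**3 + 36*(-3)**n*n**2 + 45*(-3)**n*n + 24*(-3)**n + 351.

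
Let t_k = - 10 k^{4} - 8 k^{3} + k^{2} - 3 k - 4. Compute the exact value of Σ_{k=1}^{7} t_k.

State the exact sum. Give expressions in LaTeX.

Compute t_(k+1)/t_k: get (10*k**4 + 48*k**3 + 83*k**2 + 65*k + 24)/(10*k**4 + 8*k**3 - k**2 + 3*k + 4).
A = 1, B = 1, C = k**4 + 4*k**3/5 - k**2/10 + 3*k/10 + 2/5.
Need (1)·f(k+1) − (1)·f(k) = k**4 + 4*k**3/5 - k**2/10 + 3*k/10 + 2/5.
d = 5 from the (0,0,4) case.
A polynomial solution: f(k) = k*(2*k**4 - 3*k**3 - k**2 + 4*k + 2)/10.
R(k) = B(k−1)·f(k)/C(k) = k*(2*k**4 - 3*k**3 - k**2 + 4*k + 2)/(10*k**4 + 8*k**3 - k**2 + 3*k + 4); s_k = R·t_k = k*(-2*k**4 + 3*k**3 + k**2 - 4*k - 2).
Verify: -10*k**4 - 8*k**3 + k**2 - 3*k - 4 matches t_k.
Sum = s_(8) − s_(1); s_(8) = -53008, s_(1) = -4 ⇒ -53004.

Σ = -53004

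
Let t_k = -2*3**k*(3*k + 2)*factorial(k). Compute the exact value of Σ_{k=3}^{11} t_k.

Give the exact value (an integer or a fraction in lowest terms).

Ratio r(k) = 3*(k + 1)*(3*k + 5)/(3*k + 2).
A = 3*k + 3, B = 1, C = k + 2/3.
Solve (3*k + 3)·f(k+1) − (1)·f(k) = k + 2/3.
From deg A=1, deg B=0, deg C=1: d=0.
A polynomial solution: f(k) = 1/3.
R(k) = B(k−1)·f(k)/C(k) = 1/(3*k + 2); s_k = R·t_k = -2*3**k*factorial(k).
Verify: -2*3**k*(3*k + 2)*factorial(k) matches t_k.
Σ_(k=3)^(11) t_k = s_(12) − s_(3) = -509122178611200 − (-324) = -509122178610876.

Σ = -509122178610876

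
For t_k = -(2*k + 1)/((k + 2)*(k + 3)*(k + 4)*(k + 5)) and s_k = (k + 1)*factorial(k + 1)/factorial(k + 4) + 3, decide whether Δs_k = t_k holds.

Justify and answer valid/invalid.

Valid: the claim telescopes to t_k.

s_(k+1) = (k + 2)*factorial(k + 2)/factorial(k + 5) + 3
s_(k+1) − s_k = -(2*k + 1)/((k + 2)*(k + 3)*(k + 4)*(k + 5))
(s_(k+1) − s_k) − t_k = 0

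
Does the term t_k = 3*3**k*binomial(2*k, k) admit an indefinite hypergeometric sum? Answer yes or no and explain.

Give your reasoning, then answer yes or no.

No; the degree bound rules out any f.

Step 1: r(k) = 6*(2*k + 1)/(k + 1).
So A=12*k + 6 and B=k + 1, with C=1.
f must satisfy (12*k + 6)·f(k+1) − (k)·f(k) = 1.
From deg A=1, deg B=1, deg C=0: d=-1.
Bound -1 < 0, so the key equation has no polynomial solution.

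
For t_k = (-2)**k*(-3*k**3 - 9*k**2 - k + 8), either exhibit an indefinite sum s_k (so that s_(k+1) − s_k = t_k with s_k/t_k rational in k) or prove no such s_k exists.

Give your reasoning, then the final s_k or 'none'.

s_k = (-2)**k*(k**3 + k**2 - 3*k - 2)

Compute t_(k+1)/t_k: get 2*(-3*k**3 - 18*k**2 - 28*k - 5)/(3*k**3 + 9*k**2 + k - 8).
Normal form (A,B,C) = (-2, 1, k**3 + 3*k**2 + k/3 - 8/3).
f must satisfy (-2)·f(k+1) − (1)·f(k) = k**3 + 3*k**2 + k/3 - 8/3.
Bound: deg f ≤ 3.
A polynomial solution: f(k) = -(k + 2)*(k**2 - k - 1)/3.
Certificate R = B(k−1)f/C = -(k + 2)*(k**2 - k - 1)/(3*k**3 + 9*k**2 + k - 8) gives s_k = (-2)**k*(k**3 + k**2 - 3*k - 2).
Verify: (-2)**k*(-3*k**3 - 9*k**2 - k + 8) matches t_k.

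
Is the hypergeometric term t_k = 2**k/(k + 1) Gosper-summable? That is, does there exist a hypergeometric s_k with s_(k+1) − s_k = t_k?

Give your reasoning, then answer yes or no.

No; the degree bound rules out any f.

r(k) = 2*(k + 1)/(k + 2) after simplifying.
A = 2*k + 2, B = k + 2, C = 1.
f must satisfy (2*k + 2)·f(k+1) − (k + 1)·f(k) = 1.
d = -1 from the (1,1,0) case.
d = -1 < 0 ⇒ no nonzero polynomial f; not summable.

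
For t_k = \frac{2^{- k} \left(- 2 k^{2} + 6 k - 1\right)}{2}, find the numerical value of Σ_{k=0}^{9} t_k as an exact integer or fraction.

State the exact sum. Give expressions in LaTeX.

The ratio is (k**2 - k - 3/2)/(2*k**2 - 6*k + 1).
Normal form (A,B,C) = (1/2, 1, k**2 - 3*k + 1/2).
Key eq: (1/2)·f(k+1) = (1)·f(k) + (k**2 - 3*k + 1/2).
Degrees (0,0,2) ⇒ d ≤ 2.
Solve for f: f(k) = -2*k**2 + 2*k - 1 (degree 2 ≤ 2).
Get s_k = R·t_k = (2*k**2 - 2*k + 1)/2**k with R(k) = B(k−1)f(k)/C(k) = -2*(2*k**2 - 2*k + 1)/(2*k**2 - 6*k + 1).
s_(k+1) − s_k = (-2*k**2 + 6*k - 1)/(2*2**k) = t_k.
Sum = s_(10) − s_(0); s_(10) = 181/1024, s_(0) = 1 ⇒ -843/1024.

Σ = -843/1024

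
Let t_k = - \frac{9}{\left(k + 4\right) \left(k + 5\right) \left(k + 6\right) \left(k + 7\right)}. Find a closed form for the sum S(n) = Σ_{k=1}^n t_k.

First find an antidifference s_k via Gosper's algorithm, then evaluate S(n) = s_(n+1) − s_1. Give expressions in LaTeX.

The ratio is (k + 4)/(k + 8).
Normal form (A,B,C) = (k + 4, k + 8, 1).
Need (k + 4)·f(k+1) − (k + 7)·f(k) = 1.
Bound: deg f ≤ 3.
Match coefficients ⇒ f(k) = k*(k**2 + 15*k + 74)/360.
Get s_k = R·t_k = k*(-k**2 - 15*k - 74)/(40*(k + 4)*(k + 5)*(k + 6)) with R(k) = B(k−1)f(k)/C(k) = k*(k + 7)*(k**2 + 15*k + 74)/360.
Check: Δs_k = -9/(k**4 + 22*k**3 + 179*k**2 + 638*k + 840). ✓
s_(n+1) = (-n**3 - 18*n**2 - 107*n - 90)/(40*(n**3 + 18*n**2 + 107*n + 210)) and s_(1) = -3/280, so S(n) = n*(-n**2 - 18*n - 107)/(70*(n**3 + 18*n**2 + 107*n + 210)).

S(n) = \frac{n \left(- n^{2} - 18 n - 107\right)}{70 \left(n^{3} + 18 n^{2} + 107 n + 210\right)}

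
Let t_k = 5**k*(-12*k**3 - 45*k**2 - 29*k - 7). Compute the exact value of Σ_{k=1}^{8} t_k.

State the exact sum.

Σ = -4207031240

r(k) = 5*(12*k**3 + 81*k**2 + 155*k + 93)/(12*k**3 + 45*k**2 + 29*k + 7) after simplifying.
So A=5 and B=1, with C=k**3 + 15*k**2/4 + 29*k/12 + 7/12.
Need (5)·f(k+1) − (1)·f(k) = k**3 + 15*k**2/4 + 29*k/12 + 7/12.
d = 3 from the (0,0,3) case.
Match coefficients ⇒ f(k) = (3*k**3 - 4*k + 3)/12.
R(k) = B(k−1)·f(k)/C(k) = (3*k**3 - 4*k + 3)/(12*k**3 + 45*k**2 + 29*k + 7); s_k = R·t_k = 5**k*(-3*k**3 + 4*k - 3).
s_(k+1) − s_k = 5**k*(3*k**3 + 16*k - 15*(k + 1)**3 + 8) = t_k.
Sum = s_(9) − s_(1); s_(9) = -4207031250, s_(1) = -10 ⇒ -4207031240.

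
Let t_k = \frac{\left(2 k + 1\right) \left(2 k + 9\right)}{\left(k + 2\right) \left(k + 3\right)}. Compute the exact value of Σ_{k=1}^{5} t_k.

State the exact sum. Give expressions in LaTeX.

r(k) = (k + 2)*(2*k + 3)*(2*k + 11)/((k + 4)*(2*k + 1)*(2*k + 9)) after simplifying.
Normal form (A,B,C) = (k + 2, k + 4, k**2 + 5*k + 9/4).
f must satisfy (k + 2)·f(k+1) − (k + 3)·f(k) = k**2 + 5*k + 9/4.
d = 2 from the (1,1,2) case.
A polynomial solution: f(k) = k*(8*k + 1)/8.
So s_k = (B(k−1)f/C)·t_k = (k*(k + 3)*(8*k + 1)/(2*(2*k + 1)*(2*k + 9)))·t_k = k*(8*k + 1)/(2*(k + 2)).
Verify: (4*k**2 + 20*k + 9)/(k**2 + 5*k + 6) matches t_k.
Evaluate s at k=6 and k=1: 147/8 and 3/2; difference 135/8.

Σ = 135/8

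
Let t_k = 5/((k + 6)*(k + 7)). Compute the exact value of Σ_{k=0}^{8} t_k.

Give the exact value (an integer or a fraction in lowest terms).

Σ = 1/2

Compute t_(k+1)/t_k: get (k + 6)/(k + 8).
Gosper form: A/B · C(k+1)/C(k) with A=k + 6, B=k + 8, C=1.
Need (k + 6)·f(k+1) − (k + 7)·f(k) = 1.
From deg A=1, deg B=1, deg C=0: d=1.
Solve for f: f(k) = k/6 (degree 1 ≤ 1).
R(k) = B(k−1)·f(k)/C(k) = k*(k + 7)/6; s_k = R·t_k = 5*k/(6*(k + 6)).
s_(k+1) − s_k = 5/(k**2 + 13*k + 42) = t_k.
Telescoping: Σ = s_(9) − s_(0) = 1/2 − (0) = 1/2.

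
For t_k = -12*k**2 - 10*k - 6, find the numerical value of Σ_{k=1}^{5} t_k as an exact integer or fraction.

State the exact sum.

Σ = -840

Ratio r(k) = (6*k**2 + 17*k + 14)/(6*k**2 + 5*k + 3).
Factor: A=1; B=1; C=k**2 + 5*k/6 + 1/2.
Set up (1)·f(k+1) − (1)·f(k) − (k**2 + 5*k/6 + 1/2) = 0.
From deg A=0, deg B=0, deg C=2: d=3.
A polynomial solution: f(k) = k*(4*k**2 - k + 3)/12.
Then R = B(k−1)f/C = k*(4*k**2 - k + 3)/(2*(6*k**2 + 5*k + 3)), so s_k = R(k)·t_k = k*(-4*k**2 + k - 3).
s_(k+1) − s_k = -12*k**2 - 10*k - 6 = t_k.
Evaluate s at k=6 and k=1: -846 and -6; difference -840.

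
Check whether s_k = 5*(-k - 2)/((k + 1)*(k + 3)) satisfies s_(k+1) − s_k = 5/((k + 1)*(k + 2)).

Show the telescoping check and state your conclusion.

Invalid: residual 5*(-2*k - 5)/(k**4 + 10*k**3 + 35*k**2 + 50*k + 24) ≠ 0.

s_(k+1) = 5*(-k - 3)/((k + 2)*(k + 4))
s_(k+1) − s_k = 5*(k**2 + 5*k + 7)/(k**4 + 10*k**3 + 35*k**2 + 50*k + 24)
(s_(k+1) − s_k) − t_k = 5*(-2*k - 5)/(k**4 + 10*k**3 + 35*k**2 + 50*k + 24)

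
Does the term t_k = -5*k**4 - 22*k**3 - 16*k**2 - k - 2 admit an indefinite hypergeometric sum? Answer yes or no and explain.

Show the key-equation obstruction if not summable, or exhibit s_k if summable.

Yes. s_k = k*(-k**4 - 3*k**3 + 4*k**2 + 2*k - 4).

Compute t_(k+1)/t_k: get (5*k**4 + 42*k**3 + 112*k**2 + 119*k + 46)/(5*k**4 + 22*k**3 + 16*k**2 + k + 2).
A = 1, B = 1, C = k**4 + 22*k**3/5 + 16*k**2/5 + k/5 + 2/5.
Set up (1)·f(k+1) − (1)·f(k) − (k**4 + 22*k**3/5 + 16*k**2/5 + k/5 + 2/5) = 0.
From deg A=0, deg B=0, deg C=4: d=5.
Solve for f: f(k) = k*(k + 1)*(k**3 + 2*k**2 - 6*k + 4)/5 (degree 5 ≤ 5).
R(k) = B(k−1)·f(k)/C(k) = k*(k**3 + 2*k**2 - 6*k + 4)/(5*k**3 + 17*k**2 - k + 2); s_k = R·t_k = k*(-k**4 - 3*k**3 + 4*k**2 + 2*k - 4).
Δs = -5*k**4 - 22*k**3 - 16*k**2 - k - 2, as required.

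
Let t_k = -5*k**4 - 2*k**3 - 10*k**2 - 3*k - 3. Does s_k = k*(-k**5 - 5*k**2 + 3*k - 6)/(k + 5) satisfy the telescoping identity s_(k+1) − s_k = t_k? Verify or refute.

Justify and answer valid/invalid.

s_(k+1) = -(k + 1)*(-3*k + (k + 1)**5 + 5*(k + 1)**2 + 3)/(k + 6)
s_(k+1) − s_k = (-5*k**6 - 45*k**5 - 95*k**4 - 125*k**3 - 168*k**2 - 78*k - 45)/(k**2 + 11*k + 30)
(s_(k+1) − s_k) − t_k = 3*(4*k**5 + 29*k**4 + 16*k**3 + 56*k**2 + 15*k + 15)/(k**2 + 11*k + 30)

Invalid: residual 3*(4*k**5 + 29*k**4 + 16*k**3 + 56*k**2 + 15*k + 15)/(k**2 + 11*k + 30) ≠ 0.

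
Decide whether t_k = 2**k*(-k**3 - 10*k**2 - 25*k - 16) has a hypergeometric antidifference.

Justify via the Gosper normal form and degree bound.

Yes. s_k = 2**k*k*(-k**2 - 4*k - 3).

Ratio r(k) = 2*(k**3 + 13*k**2 + 48*k + 52)/(k**3 + 10*k**2 + 25*k + 16).
Normal form (A,B,C) = (2, 1, k**3 + 10*k**2 + 25*k + 16).
Solve (2)·f(k+1) − (1)·f(k) = k**3 + 10*k**2 + 25*k + 16.
From deg A=0, deg B=0, deg C=3: d=3.
Match coefficients ⇒ f(k) = k*(k + 1)*(k + 3).
Certificate R = B(k−1)f/C = k*(k + 3)/(k**2 + 9*k + 16) gives s_k = 2**k*k*(-k**2 - 4*k - 3).
Verify: 2**k*(-k**3 - 10*k**2 - 25*k - 16) matches t_k.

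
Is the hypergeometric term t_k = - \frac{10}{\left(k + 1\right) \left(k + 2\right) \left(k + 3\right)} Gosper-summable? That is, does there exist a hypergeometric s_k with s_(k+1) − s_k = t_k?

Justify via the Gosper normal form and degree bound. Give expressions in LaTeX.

Ratio r(k) = (k + 1)/(k + 4).
Normal form (A,B,C) = (k + 1, k + 4, 1).
Set up (k + 1)·f(k+1) − (k + 3)·f(k) − (1) = 0.
From deg A=1, deg B=1, deg C=0: d=2.
Coefficient equations give f(k) = k*(k + 3)/4.
So s_k = (B(k−1)f/C)·t_k = (k*(k + 3)**2/4)·t_k = 5*k*(-k - 3)/(2*(k + 1)*(k + 2)).
s_(k+1) − s_k = -10/(k**3 + 6*k**2 + 11*k + 6) = t_k.

Yes. s_k = \frac{5 k \left(- k - 3\right)}{2 \left(k + 1\right) \left(k + 2\right)}.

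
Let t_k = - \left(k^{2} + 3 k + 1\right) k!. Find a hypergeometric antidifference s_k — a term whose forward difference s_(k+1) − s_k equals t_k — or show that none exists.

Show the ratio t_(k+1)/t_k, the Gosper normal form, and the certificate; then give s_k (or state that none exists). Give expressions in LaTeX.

s_k = - \left(k + 2\right) k!

Compute t_(k+1)/t_k: get (k + 1)*(3*k + (k + 1)**2 + 4)/(k**2 + 3*k + 1).
Take A(k)=k + 1, B(k)=1, C(k)=k**2 + 3*k + 1.
f must satisfy (k + 1)·f(k+1) − (1)·f(k) = k**2 + 3*k + 1.
Degrees (1,0,2) ⇒ d ≤ 1.
Coefficient equations give f(k) = k + 2.
So s_k = (B(k−1)f/C)·t_k = ((k + 2)/(k**2 + 3*k + 1))·t_k = -(k + 2)*factorial(k).
Δs = -(k**2 + 3*k + 1)*factorial(k), as required.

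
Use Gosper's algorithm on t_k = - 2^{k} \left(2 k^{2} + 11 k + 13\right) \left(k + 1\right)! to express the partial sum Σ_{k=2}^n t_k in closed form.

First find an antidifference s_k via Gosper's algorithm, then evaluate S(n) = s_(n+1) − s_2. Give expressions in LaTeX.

The ratio is 2*(2*k**3 + 19*k**2 + 56*k + 52)/(2*k**2 + 11*k + 13).
Take A(k)=2*k + 4, B(k)=1, C(k)=k**2 + 11*k/2 + 13/2.
f must satisfy (2*k + 4)·f(k+1) − (1)·f(k) = k**2 + 11*k/2 + 13/2.
From deg A=1, deg B=0, deg C=2: d=1.
Coefficient equations give f(k) = (k + 3)/2.
Get s_k = R·t_k = -2**k*(k + 3)*factorial(k + 1) with R(k) = B(k−1)f(k)/C(k) = (k + 3)/(2*k**2 + 11*k + 13).
s_(k+1) − s_k = -2**k*(2*k**2 + 11*k + 13)*factorial(k + 1) = t_k.
Evaluate: s_(n+1) = -2**(n + 1)*(n + 4)*factorial(n + 2); subtract s_(2) = -120 ⇒ S(n) = -2*2**n*n*factorial(n + 2) - 8*2**n*factorial(n + 2) + 120.

S(n) = - 2 \cdot 2^{n} n \left(n + 2\right)! - 8 \cdot 2^{n} \left(n + 2\right)! + 120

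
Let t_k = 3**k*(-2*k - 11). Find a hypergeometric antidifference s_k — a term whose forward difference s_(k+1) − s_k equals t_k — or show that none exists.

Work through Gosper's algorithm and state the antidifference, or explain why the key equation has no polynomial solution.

s_k = 3**k*(-k - 4)

r(k) = 3*(2*k + 13)/(2*k + 11) after simplifying.
Take A(k)=3, B(k)=1, C(k)=k + 11/2.
Need (3)·f(k+1) − (1)·f(k) = k + 11/2.
Bound: deg f ≤ 1.
Match coefficients ⇒ f(k) = (k + 4)/2.
Get s_k = R·t_k = 3**k*(-k - 4) with R(k) = B(k−1)f(k)/C(k) = (k + 4)/(2*k + 11).
s_(k+1) − s_k = 3**k*(-2*k - 11) = t_k.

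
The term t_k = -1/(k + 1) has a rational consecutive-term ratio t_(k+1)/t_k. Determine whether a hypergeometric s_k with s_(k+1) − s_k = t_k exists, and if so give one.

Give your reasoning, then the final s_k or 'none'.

Ratio r(k) = (k + 1)/(k + 2).
A = k + 1, B = k + 2, C = 1.
Set up (k + 1)·f(k+1) − (k + 1)·f(k) − (1) = 0.
Bound: deg f ≤ 0.
Generic f = c0 gives residual -1; -1 = 0 cannot hold, so t_k is not Gosper-summable.

no hypergeometric antidifference exists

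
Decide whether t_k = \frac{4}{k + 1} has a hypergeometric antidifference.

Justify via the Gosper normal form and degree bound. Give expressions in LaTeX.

No — t_k has no hypergeometric antidifference.

Step 1: r(k) = (k + 1)/(k + 2).
Gosper form: A/B · C(k+1)/C(k) with A=k + 1, B=k + 2, C=1.
f must satisfy (k + 1)·f(k+1) − (k + 1)·f(k) = 1.
Degrees (1,1,0) ⇒ d ≤ 0.
Put f(k) = c0: A·f(k+1) − B(k−1)·f(k) − C = -1; need -1 = 0 — inconsistent ⇒ no f, not summable.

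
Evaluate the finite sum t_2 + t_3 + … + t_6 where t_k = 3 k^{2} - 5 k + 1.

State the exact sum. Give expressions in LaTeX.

r(k) = (3*k**2 + k - 1)/(3*k**2 - 5*k + 1) after simplifying.
Gosper form: A/B · C(k+1)/C(k) with A=1, B=1, C=k**2 - 5*k/3 + 1/3.
f must satisfy (1)·f(k+1) − (1)·f(k) = k**2 - 5*k/3 + 1/3.
Bound: deg f ≤ 3.
Match coefficients ⇒ f(k) = k*(k - 2)**2/3.
Then R = B(k−1)f/C = k*(k - 2)**2/(3*k**2 - 5*k + 1), so s_k = R(k)·t_k = k*(k**2 - 4*k + 4).
Verify: 3*k**2 - 5*k + 1 matches t_k.
Sum = s_(7) − s_(2); s_(7) = 175, s_(2) = 0 ⇒ 175.

Σ = 175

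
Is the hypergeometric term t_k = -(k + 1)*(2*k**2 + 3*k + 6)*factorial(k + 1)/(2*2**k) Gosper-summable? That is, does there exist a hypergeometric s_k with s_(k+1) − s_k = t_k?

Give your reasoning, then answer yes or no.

Compute t_(k+1)/t_k: get (k + 2)**2*(3*k + 2*(k + 1)**2 + 9)/(2*(k + 1)*(2*k**2 + 3*k + 6)).
A = k/2 + 1, B = 1, C = k**3 + 5*k**2/2 + 9*k/2 + 3.
Need (k/2 + 1)·f(k+1) − (1)·f(k) = k**3 + 5*k**2/2 + 9*k/2 + 3.
Degrees (1,0,3) ⇒ d ≤ 2.
Match coefficients ⇒ f(k) = 2*k**2 + k - 2.
R(k) = B(k−1)·f(k)/C(k) = 2*(2*k**2 + k - 2)/((k + 1)*(2*k**2 + 3*k + 6)); s_k = R·t_k = -(2*k**2 + k - 2)*factorial(k + 1)/2**k.
s_(k+1) − s_k = -(k + 1)*(2*k**2 + 3*k + 6)*factorial(k + 1)/(2*2**k) = t_k.

Yes. s_k = -(2*k**2 + k - 2)*factorial(k + 1)/2**k.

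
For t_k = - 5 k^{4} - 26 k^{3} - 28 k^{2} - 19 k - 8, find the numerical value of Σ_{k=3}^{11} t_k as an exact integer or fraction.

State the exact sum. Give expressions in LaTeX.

Σ = -328104

t_(k+1)/t_k = (5*k**4 + 46*k**3 + 136*k**2 + 173*k + 86)/(5*k**4 + 26*k**3 + 28*k**2 + 19*k + 8).
Normal form (A,B,C) = (1, 1, k**4 + 26*k**3/5 + 28*k**2/5 + 19*k/5 + 8/5).
Need (1)·f(k+1) − (1)·f(k) = k**4 + 26*k**3/5 + 28*k**2/5 + 19*k/5 + 8/5.
Bound: deg f ≤ 5.
Solving with deg f ≤ 5: f(k) = k*(k**4 + 4*k**3 - 2*k**2 + 2*k + 3)/5.
Certificate R = B(k−1)f/C = k*(k**4 + 4*k**3 - 2*k**2 + 2*k + 3)/(5*k**4 + 26*k**3 + 28*k**2 + 19*k + 8) gives s_k = k*(-k**4 - 4*k**3 + 2*k**2 - 2*k - 3).
Δs = -5*k**4 - 26*k**3 - 28*k**2 - 19*k - 8, as required.
Telescoping: Σ = s_(12) − s_(3) = -328644 − (-540) = -328104.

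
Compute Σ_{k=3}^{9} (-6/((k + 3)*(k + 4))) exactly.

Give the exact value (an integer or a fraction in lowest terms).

Σ = -7/13

Ratio r(k) = (k + 3)/(k + 5).
So A=k + 3 and B=k + 5, with C=1.
Solve (k + 3)·f(k+1) − (k + 4)·f(k) = 1.
From deg A=1, deg B=1, deg C=0: d=1.
A polynomial solution: f(k) = k/3.
So s_k = (B(k−1)f/C)·t_k = (k*(k + 4)/3)·t_k = -2*k/(k + 3).
Check: Δs_k = -6/(k**2 + 7*k + 12). ✓
Telescoping: Σ = s_(10) − s_(3) = -20/13 − (-1) = -7/13.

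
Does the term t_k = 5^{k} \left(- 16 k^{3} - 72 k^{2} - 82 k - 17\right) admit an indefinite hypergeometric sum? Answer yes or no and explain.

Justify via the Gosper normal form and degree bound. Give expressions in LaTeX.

Yes. s_k = 5^{k} \left(- 4 k^{3} - 3 k^{2} + 2 k + 2\right).

Step 1: r(k) = 5*(16*k**3 + 120*k**2 + 274*k + 187)/(16*k**3 + 72*k**2 + 82*k + 17).
Take A(k)=5, B(k)=1, C(k)=k**3 + 9*k**2/2 + 41*k/8 + 17/16.
Need (5)·f(k+1) − (1)·f(k) = k**3 + 9*k**2/2 + 41*k/8 + 17/16.
d = 3 from the (0,0,3) case.
Coefficient equations give f(k) = (4*k**3 + 3*k**2 - 2*k - 2)/16.
Get s_k = R·t_k = 5**k*(-4*k**3 - 3*k**2 + 2*k + 2) with R(k) = B(k−1)f(k)/C(k) = (4*k**3 + 3*k**2 - 2*k - 2)/(16*k**3 + 72*k**2 + 82*k + 17).
Δs = 5**k*(-16*k**3 - 72*k**2 - 82*k - 17), as required.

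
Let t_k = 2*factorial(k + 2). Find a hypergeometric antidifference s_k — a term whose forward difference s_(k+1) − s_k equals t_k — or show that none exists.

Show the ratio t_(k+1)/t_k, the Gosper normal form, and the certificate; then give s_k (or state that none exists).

none (Gosper's algorithm certifies no s_k)

The ratio is k + 3.
Take A(k)=k + 3, B(k)=1, C(k)=1.
Key eq: (k + 3)·f(k+1) = (1)·f(k) + (1).
deg f ≤ -1 (via 1,0,0).
Bound -1 < 0, so the key equation has no polynomial solution.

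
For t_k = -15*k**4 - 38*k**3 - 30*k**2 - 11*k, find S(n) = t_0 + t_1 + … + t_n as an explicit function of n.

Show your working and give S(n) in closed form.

S(n) = n*(-3*n**4 - 17*n**3 - 34*n**2 - 30*n - 10)

The ratio is (15*k**4 + 98*k**3 + 234*k**2 + 245*k + 94)/(k*(15*k**3 + 38*k**2 + 30*k + 11)).
Gosper form: A/B · C(k+1)/C(k) with A=1, B=1, C=k**4 + 38*k**3/15 + 2*k**2 + 11*k/15.
Key eq: (1)·f(k+1) = (1)·f(k) + (k**4 + 38*k**3/15 + 2*k**2 + 11*k/15).
d = 5 from the (0,0,4) case.
Solve for f: f(k) = k*(k - 1)*(3*k**3 + 5*k**2 + k + 1)/15 (degree 5 ≤ 5).
Certificate R = B(k−1)f/C = (k - 1)*(3*k**3 + 5*k**2 + k + 1)/(15*k**3 + 38*k**2 + 30*k + 11) gives s_k = -3*k**5 - 2*k**4 + 4*k**3 + k.
Check: Δs_k = k*(-15*k**3 - 38*k**2 - 30*k - 11). ✓
s_(n+1) = n*(-3*n**4 - 17*n**3 - 34*n**2 - 30*n - 10) and s_(0) = 0, so S(n) = n*(-3*n**4 - 17*n**3 - 34*n**2 - 30*n - 10).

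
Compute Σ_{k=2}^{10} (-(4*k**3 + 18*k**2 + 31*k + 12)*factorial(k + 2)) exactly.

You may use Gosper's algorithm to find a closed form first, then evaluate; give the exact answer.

r(k) = (4*k**4 + 42*k**3 + 169*k**2 + 302*k + 195)/(4*k**3 + 18*k**2 + 31*k + 12) after simplifying.
Take A(k)=k + 3, B(k)=1, C(k)=k**3 + 9*k**2/2 + 31*k/4 + 3.
Set up (k + 3)·f(k+1) − (1)·f(k) − (k**3 + 9*k**2/2 + 31*k/4 + 3) = 0.
Bound: deg f ≤ 2.
Coefficient equations give f(k) = (4*k**2 + 2*k - 3)/4.
Certificate R = B(k−1)f/C = (4*k**2 + 2*k - 3)/(4*k**3 + 18*k**2 + 31*k + 12) gives s_k = -(4*k**2 + 2*k - 3)*factorial(k + 2).
Check: Δs_k = -(4*k**3 + 18*k**2 + 31*k + 12)*factorial(k + 2). ✓
Σ_(k=2)^(10) t_k = s_(11) − s_(2) = -3132191462400 − (-408) = -3132191461992.

Σ = -3132191461992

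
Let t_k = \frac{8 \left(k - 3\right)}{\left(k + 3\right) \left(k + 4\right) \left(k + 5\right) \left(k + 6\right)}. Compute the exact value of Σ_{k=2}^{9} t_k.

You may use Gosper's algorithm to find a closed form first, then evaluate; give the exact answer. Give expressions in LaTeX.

Step 1: r(k) = (k - 2)*(k + 3)/((k - 3)*(k + 7)).
A = k + 3, B = k + 7, C = k - 3.
f must satisfy (k + 3)·f(k+1) − (k + 6)·f(k) = k - 3.
From deg A=1, deg B=1, deg C=1: d=3.
Solve for f: f(k) = -k*(k**2 + 12*k + 107)/120 (degree 3 ≤ 3).
Get s_k = R·t_k = k*(-k**2 - 12*k - 107)/(15*(k + 3)*(k + 4)*(k + 5)) with R(k) = B(k−1)f(k)/C(k) = -k*(k + 6)*(k**2 + 12*k + 107)/(120*(k - 3)).
Δs = 8*(k - 3)/(k**4 + 18*k**3 + 119*k**2 + 342*k + 360), as required.
Σ_(k=2)^(9) t_k = s_(10) − s_(2) = -109/1365 − (-3/35) = 8/1365.

Σ = 8/1365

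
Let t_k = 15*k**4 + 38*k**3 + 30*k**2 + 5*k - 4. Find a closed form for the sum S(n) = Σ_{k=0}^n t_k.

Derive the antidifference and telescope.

Compute t_(k+1)/t_k: get (15*k**4 + 98*k**3 + 234*k**2 + 239*k + 84)/(15*k**4 + 38*k**3 + 30*k**2 + 5*k - 4).
Gosper form: A/B · C(k+1)/C(k) with A=1, B=1, C=k**4 + 38*k**3/15 + 2*k**2 + k/3 - 4/15.
f must satisfy (1)·f(k+1) − (1)·f(k) = k**4 + 38*k**3/15 + 2*k**2 + k/3 - 4/15.
Degrees (0,0,4) ⇒ d ≤ 5.
Match coefficients ⇒ f(k) = k*(3*k**4 + 2*k**3 - 4*k**2 - 3*k - 2)/15.
Then R = B(k−1)f/C = k*(3*k**4 + 2*k**3 - 4*k**2 - 3*k - 2)/((3*k + 4)*(5*k**3 + 6*k**2 + 2*k - 1)), so s_k = R(k)·t_k = k*(3*k**4 + 2*k**3 - 4*k**2 - 3*k - 2).
Δs = 15*k**4 + 38*k**3 + 30*k**2 + 5*k - 4, as required.
s_(n+1) = 3*n**5 + 17*n**4 + 34*n**3 + 27*n**2 + 3*n - 4 and s_(0) = 0, so S(n) = 3*n**5 + 17*n**4 + 34*n**3 + 27*n**2 + 3*n - 4.

S(n) = 3*n**5 + 17*n**4 + 34*n**3 + 27*n**2 + 3*n - 4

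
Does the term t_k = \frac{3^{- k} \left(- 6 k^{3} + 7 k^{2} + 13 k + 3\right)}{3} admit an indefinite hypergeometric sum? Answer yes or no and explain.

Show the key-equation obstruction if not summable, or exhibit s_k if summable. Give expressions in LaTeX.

Yes. s_k = 3^{- k} k \left(3 k^{2} + k - 1\right).

t_(k+1)/t_k = (6*k**3 + 11*k**2 - 9*k - 17)/(3*(6*k**3 - 7*k**2 - 13*k - 3)).
So A=1/3 and B=1, with C=k**3 - 7*k**2/6 - 13*k/6 - 1/2.
Need (1/3)·f(k+1) − (1)·f(k) = k**3 - 7*k**2/6 - 13*k/6 - 1/2.
Bound: deg f ≤ 3.
Match coefficients ⇒ f(k) = -k*(3*k**2 + k - 1)/2.
Then R = B(k−1)f/C = -3*k*(3*k**2 + k - 1)/(6*k**3 - 7*k**2 - 13*k - 3), so s_k = R(k)·t_k = k*(3*k**2 + k - 1)/3**k.
Δs = (-6*k**3 + 7*k**2 + 13*k + 3)/(3*3**k), as required.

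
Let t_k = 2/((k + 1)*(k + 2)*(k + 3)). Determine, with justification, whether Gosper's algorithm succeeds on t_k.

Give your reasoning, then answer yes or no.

Yes. s_k = k*(k + 3)/(2*(k + 1)*(k + 2)).

Ratio r(k) = (k + 1)/(k + 4).
Take A(k)=k + 1, B(k)=k + 4, C(k)=1.
Solve (k + 1)·f(k+1) − (k + 3)·f(k) = 1.
d = 2 from the (1,1,0) case.
Solve for f: f(k) = k*(k + 3)/4 (degree 2 ≤ 2).
R(k) = B(k−1)·f(k)/C(k) = k*(k + 3)**2/4; s_k = R·t_k = k*(k + 3)/(2*(k + 1)*(k + 2)).
s_(k+1) − s_k = 2/(k**3 + 6*k**2 + 11*k + 6) = t_k.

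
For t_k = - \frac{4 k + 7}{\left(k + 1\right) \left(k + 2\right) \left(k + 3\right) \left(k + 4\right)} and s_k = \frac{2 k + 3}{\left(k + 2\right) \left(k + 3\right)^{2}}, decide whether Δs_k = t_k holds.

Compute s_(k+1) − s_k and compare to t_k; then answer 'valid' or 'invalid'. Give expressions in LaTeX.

s_(k+1) = (2*k + 5)/((k + 3)*(k + 4)**2)
s_(k+1) − s_k = (-4*k**2 - 19*k - 18)/(k**5 + 16*k**4 + 101*k**3 + 314*k**2 + 480*k + 288)
(s_(k+1) − s_k) − t_k = 6*(2*k**2 + 10*k + 11)/(k**6 + 17*k**5 + 117*k**4 + 415*k**3 + 794*k**2 + 768*k + 288)

Invalid: residual \frac{6 \left(2 k^{2} + 10 k + 11\right)}{k^{6} + 17 k^{5} + 117 k^{4} + 415 k^{3} + 794 k^{2} + 768 k + 288} ≠ 0.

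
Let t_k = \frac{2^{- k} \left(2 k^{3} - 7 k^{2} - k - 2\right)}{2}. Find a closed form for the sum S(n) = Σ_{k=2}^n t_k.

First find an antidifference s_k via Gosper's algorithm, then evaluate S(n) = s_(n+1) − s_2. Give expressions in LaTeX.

Compute t_(k+1)/t_k: get (2*k**3 - k**2 - 9*k - 8)/(2*(2*k**3 - 7*k**2 - k - 2)).
Take A(k)=1/2, B(k)=1, C(k)=k**3 - 7*k**2/2 - k/2 - 1.
f must satisfy (1/2)·f(k+1) − (1)·f(k) = k**3 - 7*k**2/2 - k/2 - 1.
Degrees (0,0,3) ⇒ d ≤ 3.
Coefficient equations give f(k) = -(2*k + 1)*(k**2 - k + 2).
Then R = B(k−1)f/C = -2*(2*k + 1)*(k**2 - k + 2)/(2*k**3 - 7*k**2 - k - 2), so s_k = R(k)·t_k = (-2*k**3 + k**2 - 3*k - 2)/2**k.
Δs = (2*k**3 - 7*k**2 - k - 2)/(2*2**k), as required.
Σ_(k=2)^n t_k = s_(n+1) − s_(2) = (2**(-n - 1)*(-2*n**3 - 5*n**2 - 7*n - 6)) − (-5), i.e. (10*2**n - 2*n**3 - 5*n**2 - 7*n - 6)/(2*2**n).

S(n) = \frac{2^{- n} \left(10 \cdot 2^{n} - 2 n^{3} - 5 n^{2} - 7 n - 6\right)}{2}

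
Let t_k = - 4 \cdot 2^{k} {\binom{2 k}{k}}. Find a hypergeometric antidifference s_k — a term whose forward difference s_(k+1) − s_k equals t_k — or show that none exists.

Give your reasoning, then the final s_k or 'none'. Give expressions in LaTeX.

not Gosper-summable; s_k does not exist

Compute t_(k+1)/t_k: get 4*(2*k + 1)/(k + 1).
Take A(k)=8*k + 4, B(k)=k + 1, C(k)=1.
f must satisfy (8*k + 4)·f(k+1) − (k)·f(k) = 1.
deg f ≤ -1 (via 1,1,0).
Bound -1 < 0, so the key equation has no polynomial solution.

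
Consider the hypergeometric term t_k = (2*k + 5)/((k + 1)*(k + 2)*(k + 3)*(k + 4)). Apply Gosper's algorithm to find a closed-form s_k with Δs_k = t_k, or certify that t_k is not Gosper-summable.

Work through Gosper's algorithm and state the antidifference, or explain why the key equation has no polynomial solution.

s_k = k*(k + 4)/(3*(k**2 + 4*k + 3))

Step 1: r(k) = (k + 1)*(2*k + 7)/((k + 5)*(2*k + 5)).
So A=k + 1 and B=k + 5, with C=k + 5/2.
f must satisfy (k + 1)·f(k+1) − (k + 4)·f(k) = k + 5/2.
Bound: deg f ≤ 3.
Solving with deg f ≤ 3: f(k) = k*(k + 2)*(k + 4)/6.
Get s_k = R·t_k = k*(k + 4)/(3*(k**2 + 4*k + 3)) with R(k) = B(k−1)f(k)/C(k) = k*(k + 2)*(k + 4)**2/(3*(2*k + 5)).
s_(k+1) − s_k = (2*k + 5)/(k**4 + 10*k**3 + 35*k**2 + 50*k + 24) = t_k.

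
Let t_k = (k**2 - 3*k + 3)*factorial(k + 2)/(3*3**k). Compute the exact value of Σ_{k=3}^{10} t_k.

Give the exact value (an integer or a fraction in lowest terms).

Compute t_(k+1)/t_k: get -(k + 3)*(3*k - (k + 1)**2)/(3*k**2 - 9*k + 9).
Take A(k)=k/3 + 1, B(k)=1, C(k)=k**2 - 3*k + 3.
Key eq: (k/3 + 1)·f(k+1) = (1)·f(k) + (k**2 - 3*k + 3).
Degrees (1,0,2) ⇒ d ≤ 1.
A polynomial solution: f(k) = 3*(k - 4).
Get s_k = R·t_k = (k - 4)*factorial(k + 2)/3**k with R(k) = B(k−1)f(k)/C(k) = 3*(k - 4)/(k**2 - 3*k + 3).
Δs = (k**2 - 3*k + 3)*factorial(k + 2)/(3*3**k), as required.
Σ_(k=3)^(10) t_k = s_(11) − s_(3) = 179379200/729 − (-40/9) = 179382440/729.

Σ = 179382440/729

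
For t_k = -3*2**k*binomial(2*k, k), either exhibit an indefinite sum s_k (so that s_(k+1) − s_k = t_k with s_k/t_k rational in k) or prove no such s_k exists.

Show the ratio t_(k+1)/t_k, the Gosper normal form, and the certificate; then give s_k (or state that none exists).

r(k) = 4*(2*k + 1)/(k + 1) after simplifying.
So A=8*k + 4 and B=k + 1, with C=1.
f must satisfy (8*k + 4)·f(k+1) − (k)·f(k) = 1.
From deg A=1, deg B=1, deg C=0: d=-1.
Negative degree bound (-1): no f exists, t_k not Gosper-summable.

none — t_k is not Gosper-summable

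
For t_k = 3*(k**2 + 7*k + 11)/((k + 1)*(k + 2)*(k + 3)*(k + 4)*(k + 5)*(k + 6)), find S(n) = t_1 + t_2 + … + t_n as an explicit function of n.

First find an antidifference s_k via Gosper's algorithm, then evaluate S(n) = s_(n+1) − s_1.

S(n) = n*(n**2 + 12*n + 44)/(48*(n**3 + 12*n**2 + 44*n + 48))

Step 1: r(k) = (k + 1)*(7*k + (k + 1)**2 + 18)/((k + 7)*(k**2 + 7*k + 11)).
Take A(k)=k + 1, B(k)=k + 7, C(k)=k**2 + 7*k + 11.
f must satisfy (k + 1)·f(k+1) − (k + 6)·f(k) = k**2 + 7*k + 11.
From deg A=1, deg B=1, deg C=2: d=5.
Solve for f: f(k) = k*(k + 2)*(k + 4)*(k**2 + 9*k + 23)/45 (degree 5 ≤ 5).
Certificate R = B(k−1)f/C = k*(k + 2)*(k + 4)*(k + 6)*(k**2 + 9*k + 23)/(45*(k**2 + 7*k + 11)) gives s_k = k*(k**2 + 9*k + 23)/(15*(k**3 + 9*k**2 + 23*k + 15)).
Δs = 3*(k**2 + 7*k + 11)/(k**6 + 21*k**5 + 175*k**4 + 735*k**3 + 1624*k**2 + 1764*k + 720), as required.
Σ_(k=1)^n t_k = s_(n+1) − s_(1) = ((n**3 + 12*n**2 + 44*n + 33)/(15*(n**3 + 12*n**2 + 44*n + 48))) − (11/240), i.e. n*(n**2 + 12*n + 44)/(48*(n**3 + 12*n**2 + 44*n + 48)).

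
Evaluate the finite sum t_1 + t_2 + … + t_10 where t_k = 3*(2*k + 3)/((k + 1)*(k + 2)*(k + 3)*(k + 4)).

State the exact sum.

Ratio r(k) = (k + 1)*(2*k + 5)/((k + 5)*(2*k + 3)).
A = k + 1, B = k + 5, C = k + 3/2.
Key eq: (k + 1)·f(k+1) = (k + 4)·f(k) + (k + 3/2).
deg f ≤ 3 (via 1,1,1).
Match coefficients ⇒ f(k) = k*(2*k**2 + 12*k + 13)/18.
So s_k = (B(k−1)f/C)·t_k = (k*(k + 4)*(2*k**2 + 12*k + 13)/(9*(2*k + 3)))·t_k = k*(2*k**2 + 12*k + 13)/(3*(k + 1)*(k + 2)*(k + 3)).
Verify: 3*(2*k + 3)/(k**4 + 10*k**3 + 35*k**2 + 50*k + 24) matches t_k.
Σ_(k=1)^(10) t_k = s_(11) − s_(1) = 473/728 − (3/8) = 25/91.

Σ = 25/91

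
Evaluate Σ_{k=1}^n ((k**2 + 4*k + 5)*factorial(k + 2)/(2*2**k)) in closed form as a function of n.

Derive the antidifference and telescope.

S(n) = -9 + n*factorial(n + 3)/(2*2**n) + 3*factorial(n + 3)/(2*2**n)

Compute t_(k+1)/t_k: get (k + 3)*(4*k + (k + 1)**2 + 9)/(2*(k**2 + 4*k + 5)).
Gosper form: A/B · C(k+1)/C(k) with A=k/2 + 3/2, B=1, C=k**2 + 4*k + 5.
Set up (k/2 + 3/2)·f(k+1) − (1)·f(k) − (k**2 + 4*k + 5) = 0.
deg f ≤ 1 (via 1,0,2).
Solving with deg f ≤ 1: f(k) = 2*(k + 2).
R(k) = B(k−1)·f(k)/C(k) = 2*(k + 2)/(k**2 + 4*k + 5); s_k = R·t_k = (k + 2)*factorial(k + 2)/2**k.
Δs = (k**2 + 4*k + 5)*factorial(k + 2)/(2*2**k), as required.
s_(n+1) = 2**(-n - 1)*(n + 3)*factorial(n + 3) and s_(1) = 9, so S(n) = -9 + n*factorial(n + 3)/(2*2**n) + 3*factorial(n + 3)/(2*2**n).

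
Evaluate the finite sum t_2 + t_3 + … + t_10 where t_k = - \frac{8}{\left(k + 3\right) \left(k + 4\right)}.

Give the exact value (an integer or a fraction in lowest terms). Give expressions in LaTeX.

The ratio is (k + 3)/(k + 5).
So A=k + 3 and B=k + 5, with C=1.
Need (k + 3)·f(k+1) − (k + 4)·f(k) = 1.
d = 1 from the (1,1,0) case.
Solve for f: f(k) = k/3 (degree 1 ≤ 1).
Get s_k = R·t_k = -8*k/(3*k + 9) with R(k) = B(k−1)f(k)/C(k) = k*(k + 4)/3.
Check: Δs_k = -8/(k**2 + 7*k + 12). ✓
Σ_(k=2)^(10) t_k = s_(11) − s_(2) = -44/21 − (-16/15) = -36/35.

Σ = -36/35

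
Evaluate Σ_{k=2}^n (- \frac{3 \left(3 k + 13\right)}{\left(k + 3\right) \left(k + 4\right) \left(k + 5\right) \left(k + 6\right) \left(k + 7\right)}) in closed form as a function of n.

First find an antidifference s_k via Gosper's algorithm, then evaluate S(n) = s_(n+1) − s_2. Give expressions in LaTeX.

The ratio is (k + 3)*(3*k + 16)/((k + 8)*(3*k + 13)).
Take A(k)=k + 3, B(k)=k + 8, C(k)=k + 13/3.
Need (k + 3)·f(k+1) − (k + 7)·f(k) = k + 13/3.
deg f ≤ 4 (via 1,1,1).
Match coefficients ⇒ f(k) = k*(k + 4)*(k**2 + 14*k + 63)/270.
Certificate R = B(k−1)f/C = k*(k + 4)*(k + 7)*(k**2 + 14*k + 63)/(90*(3*k + 13)) gives s_k = k*(-k**2 - 14*k - 63)/(30*(k**3 + 14*k**2 + 63*k + 90)).
Δs = 3*(-3*k - 13)/(k**5 + 25*k**4 + 245*k**3 + 1175*k**2 + 2754*k + 2520), as required.
s_(n+1) = (-n**3 - 17*n**2 - 94*n - 78)/(30*(n**3 + 17*n**2 + 94*n + 168)) and s_(2) = -19/840, so S(n) = 3*(-n**3 - 17*n**2 - 94*n + 112)/(280*(n**3 + 17*n**2 + 94*n + 168)).

S(n) = \frac{3 \left(- n^{3} - 17 n^{2} - 94 n + 112\right)}{280 \left(n^{3} + 17 n^{2} + 94 n + 168\right)}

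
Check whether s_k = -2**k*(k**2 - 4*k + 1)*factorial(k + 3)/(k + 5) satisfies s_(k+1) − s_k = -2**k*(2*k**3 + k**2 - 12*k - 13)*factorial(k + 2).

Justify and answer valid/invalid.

Invalid: residual 2**(k + 1)*(2*k**4 + 11*k**3 - 8*k**2 - 69*k - 66)*factorial(k + 2)/((k + 5)*(k + 6)) ≠ 0.

s_(k+1) = 2**(k + 1)*(-k**2 + 2*k + 2)*factorial(k + 4)/(k + 6)
s_(k+1) − s_k = 2**k*(-2*k**4 - 13*k**3 + 2*k**2 + 93*k + 86)*factorial(k + 3)/((k + 5)*(k + 6))
(s_(k+1) − s_k) − t_k = 2**(k + 1)*(2*k**4 + 11*k**3 - 8*k**2 - 69*k - 66)*factorial(k + 2)/((k + 5)*(k + 6))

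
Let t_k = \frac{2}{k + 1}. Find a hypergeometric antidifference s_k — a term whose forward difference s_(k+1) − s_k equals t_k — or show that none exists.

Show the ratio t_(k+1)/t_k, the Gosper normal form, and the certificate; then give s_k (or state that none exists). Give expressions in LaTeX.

no hypergeometric antidifference exists

Step 1: r(k) = (k + 1)/(k + 2).
Gosper form: A/B · C(k+1)/C(k) with A=k + 1, B=k + 2, C=1.
Solve (k + 1)·f(k+1) − (k + 1)·f(k) = 1.
Bound: deg f ≤ 0.
f = c0 ⇒ A·f(k+1) − B(k−1)·f(k) − C = -1. The system {-1 = 0} is inconsistent; no antidifference.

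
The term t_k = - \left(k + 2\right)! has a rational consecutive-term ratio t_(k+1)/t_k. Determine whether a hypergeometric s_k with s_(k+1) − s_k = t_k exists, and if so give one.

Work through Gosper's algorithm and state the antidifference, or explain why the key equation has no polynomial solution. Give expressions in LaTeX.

no hypergeometric antidifference exists

t_(k+1)/t_k = k + 3.
Factor: A=k + 3; B=1; C=1.
Need (k + 3)·f(k+1) − (1)·f(k) = 1.
Degrees (1,0,0) ⇒ d ≤ -1.
Negative degree bound (-1): no f exists, t_k not Gosper-summable.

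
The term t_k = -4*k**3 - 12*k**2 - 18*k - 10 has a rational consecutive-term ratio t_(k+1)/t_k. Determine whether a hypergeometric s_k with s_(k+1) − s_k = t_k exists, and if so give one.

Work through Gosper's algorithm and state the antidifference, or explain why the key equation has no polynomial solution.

Step 1: r(k) = (2*k**3 + 12*k**2 + 27*k + 22)/(2*k**3 + 6*k**2 + 9*k + 5).
So A=1 and B=1, with C=k**3 + 3*k**2 + 9*k/2 + 5/2.
Set up (1)·f(k+1) − (1)·f(k) − (k**3 + 3*k**2 + 9*k/2 + 5/2) = 0.
deg f ≤ 4 (via 0,0,3).
Coefficient equations give f(k) = k*(k + 1)*(k**2 + k + 3)/4.
Then R = B(k−1)f/C = k*(k**2 + k + 3)/(2*(2*k**2 + 4*k + 5)), so s_k = R(k)·t_k = k*(-k**3 - 2*k**2 - 4*k - 3).
Check: Δs_k = -4*k**3 - 12*k**2 - 18*k - 10. ✓

s_k = k*(-k**3 - 2*k**2 - 4*k - 3)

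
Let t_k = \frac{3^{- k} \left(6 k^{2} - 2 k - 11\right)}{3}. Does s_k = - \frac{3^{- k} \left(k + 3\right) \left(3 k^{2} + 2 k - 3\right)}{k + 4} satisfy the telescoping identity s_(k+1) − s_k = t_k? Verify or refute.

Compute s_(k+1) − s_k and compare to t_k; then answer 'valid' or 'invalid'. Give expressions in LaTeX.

s_(k+1) = -(k + 4)*(2*k + 3*(k + 1)**2 - 1)/(3*3**k*(k + 5))
s_(k+1) − s_k = (6*k**4 + 46*k**3 + 60*k**2 - 126*k - 167)/(3*3**k*(k**2 + 9*k + 20))
(s_(k+1) − s_k) − t_k = (-6*k**3 - 31*k**2 + 13*k + 53)/(3*3**k*(k**2 + 9*k + 20))

Invalid: residual \frac{3^{- k} \left(- 6 k^{3} - 31 k^{2} + 13 k + 53\right)}{3 \left(k^{2} + 9 k + 20\right)} ≠ 0.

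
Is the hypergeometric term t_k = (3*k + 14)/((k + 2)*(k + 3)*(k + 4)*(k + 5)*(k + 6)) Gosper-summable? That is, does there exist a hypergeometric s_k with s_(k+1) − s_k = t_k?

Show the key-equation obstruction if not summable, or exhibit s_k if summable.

Yes. s_k = k*(k**2 + 10*k + 31)/(30*(k**3 + 10*k**2 + 31*k + 30)).

Ratio r(k) = (k + 2)*(3*k + 17)/((k + 7)*(3*k + 14)).
A = k + 2, B = k + 7, C = k + 14/3.
Need (k + 2)·f(k+1) − (k + 6)·f(k) = k + 14/3.
d = 4 from the (1,1,1) case.
Solve for f: f(k) = k*(k + 4)*(k**2 + 10*k + 31)/90 (degree 4 ≤ 4).
Then R = B(k−1)f/C = k*(k + 4)*(k + 6)*(k**2 + 10*k + 31)/(30*(3*k + 14)), so s_k = R(k)·t_k = k*(k**2 + 10*k + 31)/(30*(k**3 + 10*k**2 + 31*k + 30)).
s_(k+1) − s_k = (3*k + 14)/(k**5 + 20*k**4 + 155*k**3 + 580*k**2 + 1044*k + 720) = t_k.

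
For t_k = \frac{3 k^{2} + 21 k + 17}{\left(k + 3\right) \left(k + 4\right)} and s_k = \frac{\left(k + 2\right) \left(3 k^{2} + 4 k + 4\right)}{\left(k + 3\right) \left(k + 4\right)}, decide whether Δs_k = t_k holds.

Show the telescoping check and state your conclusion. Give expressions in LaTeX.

Invalid: residual \frac{2 \left(- 17 k - 13\right)}{k^{3} + 12 k^{2} + 47 k + 60} ≠ 0.

s_(k+1) = (k + 3)*(4*k + 3*(k + 1)**2 + 8)/((k + 4)*(k + 5))
s_(k+1) − s_k = (3*k**3 + 36*k**2 + 88*k + 59)/(k**3 + 12*k**2 + 47*k + 60)
(s_(k+1) − s_k) − t_k = 2*(-17*k - 13)/(k**3 + 12*k**2 + 47*k + 60)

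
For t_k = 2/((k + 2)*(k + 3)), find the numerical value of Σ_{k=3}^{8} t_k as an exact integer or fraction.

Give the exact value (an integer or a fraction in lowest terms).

Step 1: r(k) = (k + 2)/(k + 4).
Normal form (A,B,C) = (k + 2, k + 4, 1).
Need (k + 2)·f(k+1) − (k + 3)·f(k) = 1.
Bound: deg f ≤ 1.
Solve for f: f(k) = k/2 (degree 1 ≤ 1).
Certificate R = B(k−1)f/C = k*(k + 3)/2 gives s_k = k/(k + 2).
Δs = 2/(k**2 + 5*k + 6), as required.
Sum = s_(9) − s_(3); s_(9) = 9/11, s_(3) = 3/5 ⇒ 12/55.

Σ = 12/55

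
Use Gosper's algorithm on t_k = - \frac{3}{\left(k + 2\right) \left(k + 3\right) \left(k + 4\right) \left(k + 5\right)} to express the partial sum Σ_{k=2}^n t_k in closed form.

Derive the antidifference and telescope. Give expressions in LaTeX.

Ratio r(k) = (k + 2)/(k + 6).
A = k + 2, B = k + 6, C = 1.
Need (k + 2)·f(k+1) − (k + 5)·f(k) = 1.
Degrees (1,1,0) ⇒ d ≤ 3.
Match coefficients ⇒ f(k) = k*(k**2 + 9*k + 26)/72.
Then R = B(k−1)f/C = k*(k + 5)*(k**2 + 9*k + 26)/72, so s_k = R(k)·t_k = k*(-k**2 - 9*k - 26)/(24*(k + 2)*(k + 3)*(k + 4)).
Δs = -3/(k**4 + 14*k**3 + 71*k**2 + 154*k + 120), as required.
s_(n+1) = (-n**3 - 12*n**2 - 47*n - 36)/(24*(n**3 + 12*n**2 + 47*n + 60)) and s_(2) = -1/30, so S(n) = (-n**3 - 12*n**2 - 47*n + 60)/(120*(n**3 + 12*n**2 + 47*n + 60)).

S(n) = \frac{- n^{3} - 12 n^{2} - 47 n + 60}{120 \left(n^{3} + 12 n^{2} + 47 n + 60\right)}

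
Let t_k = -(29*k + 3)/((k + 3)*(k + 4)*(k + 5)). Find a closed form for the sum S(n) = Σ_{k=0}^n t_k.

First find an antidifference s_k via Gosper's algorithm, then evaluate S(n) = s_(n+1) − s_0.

Ratio r(k) = (k + 3)*(29*k + 32)/((k + 6)*(29*k + 3)).
Take A(k)=k + 3, B(k)=k + 6, C(k)=k + 3/29.
Key eq: (k + 3)·f(k+1) = (k + 5)·f(k) + (k + 3/29).
deg f ≤ 2 (via 1,1,1).
Coefficient equations give f(k) = k*(15*k - 11)/116.
Then R = B(k−1)f/C = k*(k + 5)*(15*k - 11)/(4*(29*k + 3)), so s_k = R(k)·t_k = k*(11 - 15*k)/(4*(k + 3)*(k + 4)).
Check: Δs_k = (-29*k - 3)/(k**3 + 12*k**2 + 47*k + 60). ✓
s_(n+1) = (-15*n**2 - 19*n - 4)/(4*(n**2 + 9*n + 20)) and s_(0) = 0, so S(n) = (-15*n**2 - 19*n - 4)/(4*(n**2 + 9*n + 20)).

S(n) = (-15*n**2 - 19*n - 4)/(4*(n**2 + 9*n + 20))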